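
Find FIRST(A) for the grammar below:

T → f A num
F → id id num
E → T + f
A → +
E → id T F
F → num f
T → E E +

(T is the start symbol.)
To compute FIRST(A), examine every production with A on the left-hand side, reading each right-hand side left to right until a non-nullable symbol is reached.

From A → +:
  - '+' is a terminal: add '+' and stop

Collecting: FIRST(A) = { '+' }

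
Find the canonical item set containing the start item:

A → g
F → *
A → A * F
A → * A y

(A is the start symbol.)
{ [A → . * A y], [A → . A * F], [A → . g], [A' → . A] }

First, augment the grammar with A' → A
I₀ = CLOSURE({ [A' → . A] }):
  [A' → . A] has the dot before A: add [A → . g], [A → . A * F], [A → . * A y]
No further items can be added.

I₀ = { [A → . * A y], [A → . A * F], [A → . g], [A' → . A] }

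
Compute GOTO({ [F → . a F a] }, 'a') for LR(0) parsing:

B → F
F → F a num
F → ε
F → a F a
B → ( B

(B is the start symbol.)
{ [F → . F a num], [F → . a F a], [F → .], [F → a . F a] }

GOTO(I, 'a') = CLOSURE({ [A → αX.β] : [A → α.Xβ] ∈ I, X = 'a' })

Items with dot before 'a', with the dot advanced:
  [F → . a F a] → [F → a . F a]
Closure of the advanced items:
  [F → a . F a] has the dot before F: add [F → . F a num], [F → .], [F → . a F a]

GOTO = { [F → . F a num], [F → . a F a], [F → .], [F → a . F a] }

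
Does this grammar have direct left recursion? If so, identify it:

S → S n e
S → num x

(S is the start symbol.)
Yes, S is left-recursive

Direct left recursion occurs when N → N α for some non-terminal N (the right-hand side begins with the left-hand side itself).

S → S n e: LEFT RECURSIVE (starts with S)
S → num x: starts with num

The grammar has direct left recursion on: S.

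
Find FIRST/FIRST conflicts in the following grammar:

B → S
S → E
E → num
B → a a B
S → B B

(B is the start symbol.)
Yes. B → S / B → a a B on { 'a' }; S → E / S → B B on { 'num' }

A FIRST/FIRST conflict occurs when two productions N → α and N → β for the same non-terminal have FIRST(α) ∩ FIRST(β) ≠ ∅ (with ε ∈ FIRST of a nullable right-hand side, so two nullable alternatives also conflict).

FIRST sets of the non-terminals at (or reachable through a nullable prefix from) the front of some alternative:
  FIRST(S) = { 'a', 'num' }
  FIRST(E) = { 'num' }
  FIRST(B) = { 'a', 'num' }

Productions for B:
  B → S: FIRST = { 'a', 'num' }
  B → a a B: FIRST = { 'a' }
Productions for S:
  S → E: FIRST = { 'num' }
  S → B B: FIRST = { 'a', 'num' }
E has only one production, so no FIRST/FIRST conflict is possible there.

Conflict for B: B → S and B → a a B
  Overlap: { 'a' }
Conflict for S: S → E and S → B B
  Overlap: { 'num' }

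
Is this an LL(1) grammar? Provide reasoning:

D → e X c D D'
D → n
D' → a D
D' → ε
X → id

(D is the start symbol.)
A grammar is LL(1) if for each non-terminal N with multiple productions, the predict sets of those productions are pairwise disjoint, where PREDICT(N → α) = (FIRST(α) \ {ε}) ∪ (FOLLOW(N) if α ⇒* ε).

Relevant sets:
  FOLLOW(D') = { $, 'a' }

For D:
  PREDICT(D → e X c D D') = { 'e' }
  PREDICT(D → n) = { 'n' }
For D':
  PREDICT(D' → a D) = { 'a' }
  PREDICT(D' → ε) = { $, 'a' }
X has a single production, so nothing to check there.

Conflict found: Predict set conflict for D': { 'a' }
The grammar is NOT LL(1).

Answer: No. Predict set conflict for D': { 'a' }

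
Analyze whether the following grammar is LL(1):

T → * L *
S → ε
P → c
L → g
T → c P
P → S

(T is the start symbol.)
Yes, the grammar is LL(1).

A grammar is LL(1) if for each non-terminal N with multiple productions, the predict sets of those productions are pairwise disjoint, where PREDICT(N → α) = (FIRST(α) \ {ε}) ∪ (FOLLOW(N) if α ⇒* ε).

Relevant sets:
  FIRST(S) = { ε }
  FOLLOW(P) = { $ }

For T:
  PREDICT(T → '*' L '*') = { '*' }
  PREDICT(T → c P) = { 'c' }
For P:
  PREDICT(P → c) = { 'c' }
  PREDICT(P → S) = { $ }
S, L have a single production, so nothing to check there.

All predict sets are disjoint. The grammar IS LL(1).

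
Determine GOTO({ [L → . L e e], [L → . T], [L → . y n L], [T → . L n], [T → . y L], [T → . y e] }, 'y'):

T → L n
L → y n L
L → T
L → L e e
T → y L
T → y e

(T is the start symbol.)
GOTO(I, 'y') = CLOSURE({ [A → αX.β] : [A → α.Xβ] ∈ I, X = 'y' })

Items with dot before 'y', with the dot advanced:
  [L → . y n L] → [L → y . n L]
  [T → . y L] → [T → y . L]
  [T → . y e] → [T → y . e]
Closure of the advanced items:
  [T → y . L] has the dot before L: add [L → . y n L], [L → . T], [L → . L e e]
  [L → . T] has the dot before T: add [T → . L n], [T → . y L], [T → . y e]

GOTO = { [L → . L e e], [L → . T], [L → . y n L], [L → y . n L], [T → . L n], [T → . y L], [T → . y e], [T → y . L], [T → y . e] }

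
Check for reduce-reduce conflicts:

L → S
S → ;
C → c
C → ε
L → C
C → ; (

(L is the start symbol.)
A reduce-reduce conflict occurs when an LR(0) state has two complete items [A → α .] and [B → β .] — both call for a reduction, and with no lookahead the parser cannot choose between them.

Augment with L' → L and build the canonical LR(0) collection (I0 = CLOSURE({[L' → . L]}), then GOTO on every symbol after a dot until no new states appear). It has 7 states:
  I0: { [C → . ; (], [C → . c], [C → .], [L → . C], [L → . S], [L' → . L], [S → . ;] }  — shift, reduce
  I1: { [C → ; . (], [S → ; .] }  — shift, reduce
  I2: { [L → C .] }  — reduce
  I3: { [L' → L .] }  — accept
  I4: { [L → S .] }  — reduce
  I5: { [C → c .] }  — reduce
  I6: { [C → ; ( .] }  — reduce

No state contains more than one complete item.

Answer: No reduce-reduce conflicts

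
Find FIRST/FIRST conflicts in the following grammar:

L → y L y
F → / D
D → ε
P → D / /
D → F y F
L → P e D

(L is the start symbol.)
FIRST sets of the non-terminals at (or reachable through a nullable prefix from) the front of some alternative:
  FIRST(P) = { '/' }
  FIRST(F) = { '/' }

Productions for L:
  L → y L y: FIRST = { 'y' }
  L → P e D: FIRST = { '/' }
Productions for D:
  D → ε: FIRST = { ε }
  D → F y F: FIRST = { '/' }
F, P have only one production, so no FIRST/FIRST conflict is possible there.

All alternatives of each non-terminal have pairwise disjoint FIRST sets.

Answer: No FIRST/FIRST conflicts.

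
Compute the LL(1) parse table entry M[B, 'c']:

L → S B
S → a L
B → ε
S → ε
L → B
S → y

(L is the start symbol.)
To find M[B, 'c'], we find productions for B where 'c' is in the predict set (PREDICT(N → α) = (FIRST(α) \ {ε}) ∪ (FOLLOW(N) if α ⇒* ε)).

Relevant sets:
  FOLLOW(B) = { $ }

B → ε: PREDICT = { $ }

M[B, 'c'] is empty (no production applies)

Answer: Empty (error entry)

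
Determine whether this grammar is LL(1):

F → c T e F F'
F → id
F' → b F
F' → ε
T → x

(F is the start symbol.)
No. Predict set conflict for F': { 'b' }

A grammar is LL(1) if for each non-terminal N with multiple productions, the predict sets of those productions are pairwise disjoint, where PREDICT(N → α) = (FIRST(α) \ {ε}) ∪ (FOLLOW(N) if α ⇒* ε).

Relevant sets:
  FOLLOW(F') = { $, 'b' }

For F:
  PREDICT(F → c T e F F') = { 'c' }
  PREDICT(F → id) = { 'id' }
For F':
  PREDICT(F' → b F) = { 'b' }
  PREDICT(F' → ε) = { $, 'b' }
T has a single production, so nothing to check there.

Conflict found: Predict set conflict for F': { 'b' }
The grammar is NOT LL(1).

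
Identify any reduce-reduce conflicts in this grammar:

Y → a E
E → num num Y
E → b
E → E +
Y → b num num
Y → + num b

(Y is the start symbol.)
No reduce-reduce conflicts

A reduce-reduce conflict occurs when an LR(0) state has two complete items [A → α .] and [B → β .] — both call for a reduction, and with no lookahead the parser cannot choose between them.

Augment with Y' → Y and build the canonical LR(0) collection (I0 = CLOSURE({[Y' → . Y]}), then GOTO on every symbol after a dot until no new states appear). It has 15 states:
  I0: { [Y → . + num b], [Y → . a E], [Y → . b num num], [Y' → . Y] }  — shift
  I1: { [Y → + . num b] }  — shift
  I2: { [Y' → Y .] }  — accept
  I3: { [E → . E +], [E → . b], [E → . num num Y], [Y → a . E] }  — shift
  I4: { [Y → b . num num] }  — shift
  I5: { [Y → b num . num] }  — shift
  I6: { [Y → b num num .] }  — reduce
  I7: { [E → E . +], [Y → a E .] }  — shift, reduce
  I8: { [E → b .] }  — reduce
  I9: { [E → num . num Y] }  — shift
  I10: { [E → num num . Y], [Y → . + num b], [Y → . a E], [Y → . b num num] }  — shift
  I11: { [E → num num Y .] }  — reduce
  I12: { [E → E + .] }  — reduce
  I13: { [Y → + num . b] }  — shift
  I14: { [Y → + num b .] }  — reduce

No state contains more than one complete item.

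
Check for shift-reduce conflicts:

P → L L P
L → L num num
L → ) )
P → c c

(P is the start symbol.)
No shift-reduce conflicts

A shift-reduce conflict occurs when an LR(0) state has both:
  - a complete (reduce) item [A → α .] (dot at the end), and
  - a shift item [B → β . c γ] (dot before a terminal).

Augment with P' → P and build the canonical LR(0) collection (I0 = CLOSURE({[P' → . P]}), then GOTO on every symbol after a dot until no new states appear). It has 11 states:
  I0: { [L → . ) )], [L → . L num num], [P → . L L P], [P → . c c], [P' → . P] }  — shift
  I1: { [L → ) . )] }  — shift
  I2: { [L → . ) )], [L → . L num num], [L → L . num num], [P → L . L P] }  — shift
  I3: { [P' → P .] }  — accept
  I4: { [P → c . c] }  — shift
  I5: { [P → c c .] }  — reduce
  I6: { [L → . ) )], [L → . L num num], [L → L . num num], [P → . L L P], [P → . c c], [P → L L . P] }  — shift
  I7: { [L → L num . num] }  — shift
  I8: { [L → L num num .] }  — reduce
  I9: { [P → L L P .] }  — reduce
  I10: { [L → ) ) .] }  — reduce

No state contains both a complete item and a shift item.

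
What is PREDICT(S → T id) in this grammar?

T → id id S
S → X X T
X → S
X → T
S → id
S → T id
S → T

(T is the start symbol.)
PREDICT(S → T id) = (FIRST(RHS) \ {ε}) ∪ (FOLLOW(S) if ε ∈ FIRST(RHS), i.e. RHS ⇒* ε)
FIRST(T) = { 'id' }
FIRST(T id) = { 'id' }
ε ∉ FIRST(T id), so FOLLOW(S) is not added.
PREDICT(S → T id) = { 'id' }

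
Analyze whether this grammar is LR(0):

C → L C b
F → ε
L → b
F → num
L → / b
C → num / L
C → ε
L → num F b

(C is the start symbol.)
Augment with C' → C and build the canonical LR(0) collection (I0 = CLOSURE({[C' → . C]}), then GOTO on every symbol after a dot until no new states appear). It has 15 states:
  I0: { [C → . L C b], [C → . num / L], [C → .], [C' → . C], [L → . / b], [L → . b], [L → . num F b] }  — shift, reduce
  I1: { [L → / . b] }  — shift
  I2: { [C' → C .] }  — accept
  I3: { [C → . L C b], [C → . num / L], [C → .], [C → L . C b], [L → . / b], [L → . b], [L → . num F b] }  — shift, reduce
  I4: { [L → b .] }  — reduce
  I5: { [C → num . / L], [F → . num], [F → .], [L → num . F b] }  — shift, reduce
  I6: { [C → num / . L], [L → . / b], [L → . b], [L → . num F b] }  — shift
  I7: { [L → num F . b] }  — shift
  I8: { [F → num .] }  — reduce
  I9: { [L → num F b .] }  — reduce
  I10: { [C → num / L .] }  — reduce
  I11: { [F → . num], [F → .], [L → num . F b] }  — shift, reduce
  I12: { [C → L C . b] }  — shift
  I13: { [C → L C b .] }  — reduce
  I14: { [L → / b .] }  — reduce

Conflict in state I0:
  Shift-reduce conflict between [C → .] and [C → . num / L]
So the grammar is NOT LR(0).

Answer: No. Shift-reduce conflict between [C → .] and [C → . num / L]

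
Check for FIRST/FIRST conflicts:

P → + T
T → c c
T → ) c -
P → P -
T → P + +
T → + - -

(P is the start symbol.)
Yes. P → '+' T / P → P '-' on { '+' }; T → P '+' '+' / T → '+' '-' '-' on { '+' }

A FIRST/FIRST conflict occurs when two productions N → α and N → β for the same non-terminal have FIRST(α) ∩ FIRST(β) ≠ ∅ (with ε ∈ FIRST of a nullable right-hand side, so two nullable alternatives also conflict).

FIRST sets of the non-terminals at (or reachable through a nullable prefix from) the front of some alternative:
  FIRST(P) = { '+' }

Productions for P:
  P → + T: FIRST = { '+' }
  P → P -: FIRST = { '+' }
Productions for T:
  T → c c: FIRST = { 'c' }
  T → ) c -: FIRST = { ')' }
  T → P + +: FIRST = { '+' }
  T → + - -: FIRST = { '+' }

Conflict for P: P → + T and P → P -
  Overlap: { '+' }
Conflict for T: T → P + + and T → + - -
  Overlap: { '+' }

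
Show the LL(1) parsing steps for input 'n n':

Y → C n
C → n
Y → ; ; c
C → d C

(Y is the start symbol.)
Stack is shown with the top on the left.

Stack  Input  Action
--------------------
Y $    n n $  output Y → C n
C n $  n n $  output C → n
n n $  n n $  match 'n'
n $    n $    match 'n'
$      $      accept

The string is accepted.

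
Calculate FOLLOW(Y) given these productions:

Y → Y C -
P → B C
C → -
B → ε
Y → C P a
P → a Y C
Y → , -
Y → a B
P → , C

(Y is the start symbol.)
Y is the start symbol, so $ ∈ FOLLOW(Y).
In Y → Y C -: Y is followed by C '-', add FIRST(C '-') \ {ε} = { '-' }
In P → a Y C: Y is followed by C, add FIRST(C) \ {ε} = { '-' }

Taking the union: FOLLOW(Y) = { $, '-' }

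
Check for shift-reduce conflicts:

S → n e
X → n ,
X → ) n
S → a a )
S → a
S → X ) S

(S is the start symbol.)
Yes — I4: [S → a .] vs [S → a . a )]

A shift-reduce conflict occurs when an LR(0) state has both:
  - a complete (reduce) item [A → α .] (dot at the end), and
  - a shift item [B → β . c γ] (dot before a terminal).

Augment with S' → S and build the canonical LR(0) collection (I0 = CLOSURE({[S' → . S]}), then GOTO on every symbol after a dot until no new states appear). It has 13 states:
  I0: { [S → . X ) S], [S → . a a )], [S → . a], [S → . n e], [S' → . S], [X → . ) n], [X → . n ,] }  — shift
  I1: { [X → ) . n] }  — shift
  I2: { [S' → S .] }  — accept
  I3: { [S → X . ) S] }  — shift
  I4: { [S → a . a )], [S → a .] }  — shift, reduce
  I5: { [S → n . e], [X → n . ,] }  — shift
  I6: { [X → n , .] }  — reduce
  I7: { [S → n e .] }  — reduce
  I8: { [S → a a . )] }  — shift
  I9: { [S → a a ) .] }  — reduce
  I10: { [S → . X ) S], [S → . a a )], [S → . a], [S → . n e], [S → X ) . S], [X → . ) n], [X → . n ,] }  — shift
  I11: { [S → X ) S .] }  — reduce
  I12: { [X → ) n .] }  — reduce

I4 contains reduce item [S → a .] and shift item [S → a . a )] — shift-reduce conflict.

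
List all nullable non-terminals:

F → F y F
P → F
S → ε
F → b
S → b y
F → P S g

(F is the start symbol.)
{ 'S' }

A non-terminal is nullable if it can derive ε (the empty string): either it has an ε-production, or it has a production whose right-hand side consists entirely of nullable non-terminals.

ε-productions: S → ε
So S is immediately nullable.
No further non-terminal can be added: every production for the remaining non-terminals contains a terminal or a non-nullable non-terminal.
Nullable = { 'S' }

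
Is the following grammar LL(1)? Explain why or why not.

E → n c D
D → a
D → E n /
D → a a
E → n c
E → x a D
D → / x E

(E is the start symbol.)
No. Predict set conflict for E: { 'n' }

Relevant sets:
  FIRST(E) = { 'n', 'x' }

For E:
  PREDICT(E → n c D) = { 'n' }
  PREDICT(E → n c) = { 'n' }
  PREDICT(E → x a D) = { 'x' }
For D:
  PREDICT(D → a) = { 'a' }
  PREDICT(D → E n '/') = { 'n', 'x' }
  PREDICT(D → a a) = { 'a' }
  PREDICT(D → '/' x E) = { '/' }

Conflict found: Predict set conflict for E: { 'n' }
The grammar is NOT LL(1).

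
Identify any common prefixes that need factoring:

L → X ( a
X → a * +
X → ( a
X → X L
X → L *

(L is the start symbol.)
Left-factoring is needed when two productions for the same non-terminal
share a common prefix on the right-hand side.

Productions for X:
  X → a * +
  X → ( a
  X → X L
  X → L *

No common prefixes found.

Answer: No, left-factoring is not needed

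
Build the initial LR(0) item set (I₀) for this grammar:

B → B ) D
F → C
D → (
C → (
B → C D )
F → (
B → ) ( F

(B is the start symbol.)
First, augment the grammar with B' → B
I₀ = CLOSURE({ [B' → . B] }):
  [B' → . B] has the dot before B: add [B → . B ) D], [B → . C D )], [B → . ) ( F]
  [B → . C D )] has the dot before C: add [C → . (]
No further items can be added.

I₀ = { [B → . ) ( F], [B → . B ) D], [B → . C D )], [B' → . B], [C → . (] }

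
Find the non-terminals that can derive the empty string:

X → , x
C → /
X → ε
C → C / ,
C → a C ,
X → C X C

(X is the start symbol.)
{ 'X' }

ε-productions: X → ε
So X is immediately nullable.
No further non-terminal can be added: every production for the remaining non-terminals contains a terminal or a non-nullable non-terminal.
Nullable = { 'X' }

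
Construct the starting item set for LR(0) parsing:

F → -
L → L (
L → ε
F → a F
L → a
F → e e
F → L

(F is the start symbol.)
First, augment the grammar with F' → F
I₀ = CLOSURE({ [F' → . F] }):
  [F' → . F] has the dot before F: add [F → . -], [F → . a F], [F → . e e], [F → . L]
  [F → . L] has the dot before L: add [L → . L (], [L → .], [L → . a]
No further items can be added.

I₀ = { [F → . -], [F → . L], [F → . a F], [F → . e e], [F' → . F], [L → . L (], [L → . a], [L → .] }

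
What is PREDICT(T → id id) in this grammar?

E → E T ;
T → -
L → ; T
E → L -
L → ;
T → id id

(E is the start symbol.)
{ 'id' }

PREDICT(T → id id) = (FIRST(RHS) \ {ε}) ∪ (FOLLOW(T) if ε ∈ FIRST(RHS), i.e. RHS ⇒* ε)
FIRST(id id) = { 'id' }
ε ∉ FIRST(id id), so FOLLOW(T) is not added.
PREDICT(T → id id) = { 'id' }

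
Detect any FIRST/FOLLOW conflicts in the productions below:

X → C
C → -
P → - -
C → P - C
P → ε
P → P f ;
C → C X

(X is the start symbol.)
A FIRST/FOLLOW conflict occurs when a non-terminal N has a nullable alternative N → β (β ⇒* ε) and another alternative N → α with FIRST(α) ∩ FOLLOW(N) ≠ ∅: on such a lookahead the parser cannot decide between expanding α and letting N vanish via β.

Nullable non-terminals: P.
FIRST sets used below: FIRST(P) = { '-', 'f', ε }

P: nullable alternative(s) P → ε; FOLLOW(P) = { '-', 'f' }
  P → - -: FIRST \ {ε} = { '-' } — overlaps FOLLOW(P) on { '-' }: CONFLICT
  P → ε: FIRST \ {ε} = { } — this is the only nullable alternative, skip
  P → P f ;: FIRST \ {ε} = { '-', 'f' } — overlaps FOLLOW(P) on { '-', 'f' }: CONFLICT

C, X have no nullable alternative, so no FIRST/FOLLOW check is needed there.

So the grammar has 2 FIRST/FOLLOW conflicts (marked CONFLICT above).

Answer: Yes. P → '-' '-' with FOLLOW(P) on { '-' }; P → P f ';' with FOLLOW(P) on { '-', 'f' }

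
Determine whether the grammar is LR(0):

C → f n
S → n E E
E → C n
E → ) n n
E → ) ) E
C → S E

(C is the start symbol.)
A grammar is LR(0) if no state in the canonical LR(0) collection has:
  - both a shift item (dot before a terminal) and a complete item (shift-reduce conflict), or
  - two or more complete items (reduce-reduce conflict; the accept item [C' → C .] counts as a complete item here).

Augment with C' → C and build the canonical LR(0) collection (I0 = CLOSURE({[C' → . C]}), then GOTO on every symbol after a dot until no new states appear). It has 16 states:
  I0: { [C → . S E], [C → . f n], [C' → . C], [S → . n E E] }  — shift
  I1: { [C' → C .] }  — accept
  I2: { [C → . S E], [C → . f n], [C → S . E], [E → . ) ) E], [E → . ) n n], [E → . C n], [S → . n E E] }  — shift
  I3: { [C → f . n] }  — shift
  I4: { [C → . S E], [C → . f n], [E → . ) ) E], [E → . ) n n], [E → . C n], [S → . n E E], [S → n . E E] }  — shift
  I5: { [E → ) . ) E], [E → ) . n n] }  — shift
  I6: { [E → C . n] }  — shift
  I7: { [C → . S E], [C → . f n], [E → . ) ) E], [E → . ) n n], [E → . C n], [S → . n E E], [S → n E . E] }  — shift
  I8: { [S → n E E .] }  — reduce
  I9: { [E → C n .] }  — reduce
  I10: { [C → . S E], [C → . f n], [E → ) ) . E], [E → . ) ) E], [E → . ) n n], [E → . C n], [S → . n E E] }  — shift
  I11: { [E → ) n . n] }  — shift
  I12: { [E → ) n n .] }  — reduce
  I13: { [E → ) ) E .] }  — reduce
  I14: { [C → f n .] }  — reduce
  I15: { [C → S E .] }  — reduce

Every state is either a pure shift/goto state or contains exactly one complete item and nothing to shift — no conflicts. The grammar is LR(0).

Answer: Yes, the grammar is LR(0)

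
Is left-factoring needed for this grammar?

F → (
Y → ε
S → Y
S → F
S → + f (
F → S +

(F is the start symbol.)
No, left-factoring is not needed

Left-factoring is needed when two productions for the same non-terminal
share a common prefix on the right-hand side.

Productions for F:
  F → (
  F → S +
Productions for S:
  S → Y
  S → F
  S → + f (

No common prefixes found.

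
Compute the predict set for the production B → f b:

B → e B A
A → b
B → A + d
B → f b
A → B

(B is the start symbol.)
PREDICT(B → f b) = (FIRST(RHS) \ {ε}) ∪ (FOLLOW(B) if ε ∈ FIRST(RHS), i.e. RHS ⇒* ε)
FIRST(f b) = { 'f' }
ε ∉ FIRST(f b), so FOLLOW(B) is not added.
PREDICT(B → f b) = { 'f' }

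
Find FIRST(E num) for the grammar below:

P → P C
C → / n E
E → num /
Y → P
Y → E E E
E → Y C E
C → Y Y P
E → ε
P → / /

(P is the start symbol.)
{ '/', 'num' }

FIRST sets of the non-terminals involved (from the grammar, by fixed-point iteration):
  FIRST(E) = { '/', 'num', ε }

To compute FIRST(E num), process the symbols left to right:
Symbol E is a non-terminal. Add FIRST(E) \ {ε} = { '/', 'num' }
E is nullable (ε ∈ FIRST(E)), continue to the next symbol.
Symbol num is a terminal. Add 'num' and stop.
FIRST(E num) = { '/', 'num' }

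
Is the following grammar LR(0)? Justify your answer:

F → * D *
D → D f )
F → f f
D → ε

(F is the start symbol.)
A grammar is LR(0) if no state in the canonical LR(0) collection has:
  - both a shift item (dot before a terminal) and a complete item (shift-reduce conflict), or
  - two or more complete items (reduce-reduce conflict; the accept item [F' → F .] counts as a complete item here).

Augment with F' → F and build the canonical LR(0) collection (I0 = CLOSURE({[F' → . F]}), then GOTO on every symbol after a dot until no new states appear). It has 9 states:
  I0: { [F → . * D *], [F → . f f], [F' → . F] }  — shift
  I1: { [D → . D f )], [D → .], [F → * . D *] }  — reduce
  I2: { [F' → F .] }  — accept
  I3: { [F → f . f] }  — shift
  I4: { [F → f f .] }  — reduce
  I5: { [D → D . f )], [F → * D . *] }  — shift
  I6: { [F → * D * .] }  — reduce
  I7: { [D → D f . )] }  — shift
  I8: { [D → D f ) .] }  — reduce

Every state is either a pure shift/goto state or contains exactly one complete item and nothing to shift — no conflicts. The grammar is LR(0).

Answer: Yes, the grammar is LR(0)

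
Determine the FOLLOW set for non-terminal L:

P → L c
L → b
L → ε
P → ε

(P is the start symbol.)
To compute FOLLOW(L), find every occurrence of L on a right-hand side N → α L β: add FIRST(β) \ {ε}, and if β is empty or nullable also add FOLLOW(N). Iterate to a fixed point.

In P → L c: L is followed by c, add FIRST(c) \ {ε} = { 'c' }

Taking the union: FOLLOW(L) = { 'c' }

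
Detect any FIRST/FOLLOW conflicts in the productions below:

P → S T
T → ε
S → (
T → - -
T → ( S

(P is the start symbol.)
No FIRST/FOLLOW conflicts.

A FIRST/FOLLOW conflict occurs when a non-terminal N has a nullable alternative N → β (β ⇒* ε) and another alternative N → α with FIRST(α) ∩ FOLLOW(N) ≠ ∅: on such a lookahead the parser cannot decide between expanding α and letting N vanish via β.

Nullable non-terminals: T.

T: nullable alternative(s) T → ε; FOLLOW(T) = { $ }
  T → ε: FIRST \ {ε} = { } — this is the only nullable alternative, skip
  T → - -: FIRST \ {ε} = { '-' } — disjoint from FOLLOW(T)
  T → ( S: FIRST \ {ε} = { '(' } — disjoint from FOLLOW(T)

P, S have no nullable alternative, so no FIRST/FOLLOW check is needed there.

No FIRST/FOLLOW conflicts found.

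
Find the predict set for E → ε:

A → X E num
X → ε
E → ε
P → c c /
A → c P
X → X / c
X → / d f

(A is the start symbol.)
{ 'num' }

PREDICT(E → ε) = (FIRST(RHS) \ {ε}) ∪ (FOLLOW(E) if ε ∈ FIRST(RHS), i.e. RHS ⇒* ε)
The right-hand side is ε (FIRST(ε) = { ε }), so the predict set is FOLLOW(E) = { 'num' }
PREDICT(E → ε) = { 'num' }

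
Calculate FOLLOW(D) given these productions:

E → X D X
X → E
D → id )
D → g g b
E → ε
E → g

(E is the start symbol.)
To compute FOLLOW(D), find every occurrence of D on a right-hand side N → α D β: add FIRST(β) \ {ε}, and if β is empty or nullable also add FOLLOW(N). Iterate to a fixed point.

In E → X D X: D is followed by X, add FIRST(X) \ {ε} = { 'g', 'id' }
  X is nullable, so also add FOLLOW(E)

The FOLLOW sets referred to above (computed the same way, to a fixed point):
  FOLLOW(E) = { $, 'g', 'id' }

Taking the union: FOLLOW(D) = { $, 'g', 'id' }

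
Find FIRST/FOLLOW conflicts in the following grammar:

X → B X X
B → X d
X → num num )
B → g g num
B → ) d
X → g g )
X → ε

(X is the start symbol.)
Yes. X → B X X with FOLLOW(X) on { ')', 'd', 'g', 'num' }; X → num num ')' with FOLLOW(X) on { 'num' }; X → g g ')' with FOLLOW(X) on { 'g' }

A FIRST/FOLLOW conflict occurs when a non-terminal N has a nullable alternative N → β (β ⇒* ε) and another alternative N → α with FIRST(α) ∩ FOLLOW(N) ≠ ∅: on such a lookahead the parser cannot decide between expanding α and letting N vanish via β.

Nullable non-terminals: X.
FIRST sets used below: FIRST(B) = { ')', 'd', 'g', 'num' }

X: nullable alternative(s) X → ε; FOLLOW(X) = { $, ')', 'd', 'g', 'num' }
  X → B X X: FIRST \ {ε} = { ')', 'd', 'g', 'num' } — overlaps FOLLOW(X) on { ')', 'd', 'g', 'num' }: CONFLICT
  X → num num ): FIRST \ {ε} = { 'num' } — overlaps FOLLOW(X) on { 'num' }: CONFLICT
  X → g g ): FIRST \ {ε} = { 'g' } — overlaps FOLLOW(X) on { 'g' }: CONFLICT
  X → ε: FIRST \ {ε} = { } — this is the only nullable alternative, skip

B has no nullable alternative, so no FIRST/FOLLOW check is needed there.

So the grammar has 3 FIRST/FOLLOW conflicts (marked CONFLICT above).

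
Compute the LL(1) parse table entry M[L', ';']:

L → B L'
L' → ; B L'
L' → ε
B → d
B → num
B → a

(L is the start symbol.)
To find M[L', ';'], we find productions for L' where ';' is in the predict set (PREDICT(N → α) = (FIRST(α) \ {ε}) ∪ (FOLLOW(N) if α ⇒* ε)).

Relevant sets:
  FOLLOW(L') = { $ }

L' → ; B L': PREDICT = { ';' }
  ';' is in predict set, so this production goes in M[L', ';']
L' → ε: PREDICT = { $ }

M[L', ';'] = L' → ; B L'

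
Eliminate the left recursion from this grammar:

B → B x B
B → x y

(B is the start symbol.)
B → x y B'
B' → x B B'
B' → ε

B is directly left-recursive. The standard transformation for
  A → A α₁ | ... | A α_m | β₁ | ... | β_n
is
  A  → β₁ A' | ... | β_n A'
  A' → α₁ A' | ... | α_m A' | ε

B → x y becomes B → x y B'
B → B x B becomes B' → x B B'
Add B' → ε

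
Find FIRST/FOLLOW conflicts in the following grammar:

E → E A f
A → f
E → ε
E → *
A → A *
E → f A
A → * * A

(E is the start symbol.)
A FIRST/FOLLOW conflict occurs when a non-terminal N has a nullable alternative N → β (β ⇒* ε) and another alternative N → α with FIRST(α) ∩ FOLLOW(N) ≠ ∅: on such a lookahead the parser cannot decide between expanding α and letting N vanish via β.

Nullable non-terminals: E.
FIRST sets used below: FIRST(E) = { '*', 'f', ε }, FIRST(A) = { '*', 'f' }

E: nullable alternative(s) E → ε; FOLLOW(E) = { $, '*', 'f' }
  E → E A f: FIRST \ {ε} = { '*', 'f' } — overlaps FOLLOW(E) on { '*', 'f' }: CONFLICT
  E → ε: FIRST \ {ε} = { } — this is the only nullable alternative, skip
  E → *: FIRST \ {ε} = { '*' } — overlaps FOLLOW(E) on { '*' }: CONFLICT
  E → f A: FIRST \ {ε} = { 'f' } — overlaps FOLLOW(E) on { 'f' }: CONFLICT

A has no nullable alternative, so no FIRST/FOLLOW check is needed there.

So the grammar has 3 FIRST/FOLLOW conflicts (marked CONFLICT above).

Answer: Yes. E → E A f with FOLLOW(E) on { '*', 'f' }; E → '*' with FOLLOW(E) on { '*' }; E → f A with FOLLOW(E) on { 'f' }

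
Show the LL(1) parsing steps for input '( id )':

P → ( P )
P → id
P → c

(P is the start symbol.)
LL(1) parsing maintains a stack (initially the start symbol over $) and the input. At each step: if the stack top is a terminal, match it against the current input token; if it is a non-terminal N, replace it with the RHS of M[N, lookahead] (the unique production whose predict set contains the lookahead).

Stack is shown with the top on the left.

Stack    Input     Action
-------------------------
P $      ( id ) $  output P → ( P )
( P ) $  ( id ) $  match '('
P ) $    id ) $    output P → id
id ) $   id ) $    match 'id'
) $      ) $       match ')'
$        $         accept

The string is accepted.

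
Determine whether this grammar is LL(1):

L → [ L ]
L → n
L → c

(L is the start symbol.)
A grammar is LL(1) if for each non-terminal N with multiple productions, the predict sets of those productions are pairwise disjoint, where PREDICT(N → α) = (FIRST(α) \ {ε}) ∪ (FOLLOW(N) if α ⇒* ε).

For L:
  PREDICT(L → '[' L ']') = { '[' }
  PREDICT(L → n) = { 'n' }
  PREDICT(L → c) = { 'c' }

All predict sets are disjoint. The grammar IS LL(1).

Answer: Yes, the grammar is LL(1).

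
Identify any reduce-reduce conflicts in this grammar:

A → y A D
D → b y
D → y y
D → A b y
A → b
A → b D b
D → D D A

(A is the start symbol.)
A reduce-reduce conflict occurs when an LR(0) state has two complete items [A → α .] and [B → β .] — both call for a reduction, and with no lookahead the parser cannot choose between them.

Augment with A' → A and build the canonical LR(0) collection (I0 = CLOSURE({[A' → . A]}), then GOTO on every symbol after a dot until no new states appear). It has 17 states:
  I0: { [A → . b D b], [A → . b], [A → . y A D], [A' → . A] }  — shift
  I1: { [A' → A .] }  — accept
  I2: { [A → . b D b], [A → . b], [A → . y A D], [A → b . D b], [A → b .], [D → . A b y], [D → . D D A], [D → . b y], [D → . y y] }  — shift, reduce
  I3: { [A → . b D b], [A → . b], [A → . y A D], [A → y . A D] }  — shift
  I4: { [A → . b D b], [A → . b], [A → . y A D], [A → y A . D], [D → . A b y], [D → . D D A], [D → . b y], [D → . y y] }  — shift
  I5: { [D → A . b y] }  — shift
  I6: { [A → . b D b], [A → . b], [A → . y A D], [A → y A D .], [D → . A b y], [D → . D D A], [D → . b y], [D → . y y], [D → D . D A] }  — shift, reduce
  I7: { [A → . b D b], [A → . b], [A → . y A D], [A → b . D b], [A → b .], [D → . A b y], [D → . D D A], [D → . b y], [D → . y y], [D → b . y] }  — shift, reduce
  I8: { [A → . b D b], [A → . b], [A → . y A D], [A → y . A D], [D → y . y] }  — shift
  I9: { [A → . b D b], [A → . b], [A → . y A D], [A → y . A D], [D → y y .] }  — shift, reduce
  I10: { [A → . b D b], [A → . b], [A → . y A D], [A → b D . b], [D → . A b y], [D → . D D A], [D → . b y], [D → . y y], [D → D . D A] }  — shift
  I11: { [A → . b D b], [A → . b], [A → . y A D], [A → y . A D], [D → b y .], [D → y . y] }  — shift, reduce
  I12: { [A → . b D b], [A → . b], [A → . y A D], [D → . A b y], [D → . D D A], [D → . b y], [D → . y y], [D → D . D A], [D → D D . A] }  — shift
  I13: { [A → . b D b], [A → . b], [A → . y A D], [A → b . D b], [A → b .], [A → b D b .], [D → . A b y], [D → . D D A], [D → . b y], [D → . y y], [D → b . y] }  — shift, 2 reduces
  I14: { [D → A . b y], [D → D D A .] }  — shift, reduce
  I15: { [D → A b . y] }  — shift
  I16: { [D → A b y .] }  — reduce

I13 contains complete items [A → b .], [A → b D b .] — reduce-reduce conflict.

Answer: Yes — I13: [A → b .] vs [A → b D b .]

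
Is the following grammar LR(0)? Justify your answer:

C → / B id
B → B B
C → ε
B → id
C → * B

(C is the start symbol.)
No. Shift-reduce conflict between [C → .] and [C → . * B]

A grammar is LR(0) if no state in the canonical LR(0) collection has:
  - both a shift item (dot before a terminal) and a complete item (shift-reduce conflict), or
  - two or more complete items (reduce-reduce conflict; the accept item [C' → C .] counts as a complete item here).

Augment with C' → C and build the canonical LR(0) collection (I0 = CLOSURE({[C' → . C]}), then GOTO on every symbol after a dot until no new states appear). It has 9 states:
  I0: { [C → . * B], [C → . / B id], [C → .], [C' → . C] }  — shift, reduce
  I1: { [B → . B B], [B → . id], [C → * . B] }  — shift
  I2: { [B → . B B], [B → . id], [C → / . B id] }  — shift
  I3: { [C' → C .] }  — accept
  I4: { [B → . B B], [B → . id], [B → B . B], [C → / B . id] }  — shift
  I5: { [B → id .] }  — reduce
  I6: { [B → . B B], [B → . id], [B → B . B], [B → B B .] }  — shift, reduce
  I7: { [B → id .], [C → / B id .] }  — 2 reduces
  I8: { [B → . B B], [B → . id], [B → B . B], [C → * B .] }  — shift, reduce

Conflict in state I0:
  Shift-reduce conflict between [C → .] and [C → . * B]
So the grammar is NOT LR(0).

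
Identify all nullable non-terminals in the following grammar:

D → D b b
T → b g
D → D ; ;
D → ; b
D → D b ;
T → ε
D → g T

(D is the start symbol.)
{ 'T' }

ε-productions: T → ε
So T is immediately nullable.
No further non-terminal can be added: every production for the remaining non-terminals contains a terminal or a non-nullable non-terminal.
Nullable = { 'T' }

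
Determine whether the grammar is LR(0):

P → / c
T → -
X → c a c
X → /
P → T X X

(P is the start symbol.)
Yes, the grammar is LR(0)

Augment with P' → P and build the canonical LR(0) collection (I0 = CLOSURE({[P' → . P]}), then GOTO on every symbol after a dot until no new states appear). It has 12 states:
  I0: { [P → . / c], [P → . T X X], [P' → . P], [T → . -] }  — shift
  I1: { [T → - .] }  — reduce
  I2: { [P → / . c] }  — shift
  I3: { [P' → P .] }  — accept
  I4: { [P → T . X X], [X → . /], [X → . c a c] }  — shift
  I5: { [X → / .] }  — reduce
  I6: { [P → T X . X], [X → . /], [X → . c a c] }  — shift
  I7: { [X → c . a c] }  — shift
  I8: { [X → c a . c] }  — shift
  I9: { [X → c a c .] }  — reduce
  I10: { [P → T X X .] }  — reduce
  I11: { [P → / c .] }  — reduce

Every state is either a pure shift/goto state or contains exactly one complete item and nothing to shift — no conflicts. The grammar is LR(0).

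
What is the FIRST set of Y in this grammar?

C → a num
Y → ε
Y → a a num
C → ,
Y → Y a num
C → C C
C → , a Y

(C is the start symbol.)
{ 'a', ε }

To compute FIRST(Y), examine every production with Y on the left-hand side, reading each right-hand side left to right until a non-nullable symbol is reached.

From Y → ε:
  - ε-production, so ε ∈ FIRST(Y)
From Y → a a num:
  - a is a terminal: add 'a' and stop
From Y → Y a num:
  - Y is the symbol being defined: contributes nothing new
    Y is nullable, so continue to the next symbol
  - a is a terminal: add 'a' and stop

Collecting: FIRST(Y) = { 'a', ε }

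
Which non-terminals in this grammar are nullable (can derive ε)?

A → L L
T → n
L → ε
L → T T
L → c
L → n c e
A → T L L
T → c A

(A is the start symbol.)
{ 'A', 'L' }

A non-terminal is nullable if it can derive ε (the empty string): either it has an ε-production, or it has a production whose right-hand side consists entirely of nullable non-terminals.

ε-productions: L → ε
So L is immediately nullable.
A → L L: every symbol on the right is nullable, so A is nullable too.
No further non-terminal can be added: every production for the remaining non-terminals contains a terminal or a non-nullable non-terminal.
Nullable = { 'A', 'L' }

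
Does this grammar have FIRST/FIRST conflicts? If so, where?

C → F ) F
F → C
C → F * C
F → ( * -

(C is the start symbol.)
Yes. C → F ')' F / C → F '*' C on { '(' }; F → C / F → '(' '*' '-' on { '(' }

A FIRST/FIRST conflict occurs when two productions N → α and N → β for the same non-terminal have FIRST(α) ∩ FIRST(β) ≠ ∅ (with ε ∈ FIRST of a nullable right-hand side, so two nullable alternatives also conflict).

FIRST sets of the non-terminals at (or reachable through a nullable prefix from) the front of some alternative:
  FIRST(F) = { '(' }
  FIRST(C) = { '(' }

Productions for C:
  C → F ) F: FIRST = { '(' }
  C → F * C: FIRST = { '(' }
Productions for F:
  F → C: FIRST = { '(' }
  F → ( * -: FIRST = { '(' }

Conflict for C: C → F ) F and C → F * C
  Overlap: { '(' }
Conflict for F: F → C and F → ( * -
  Overlap: { '(' }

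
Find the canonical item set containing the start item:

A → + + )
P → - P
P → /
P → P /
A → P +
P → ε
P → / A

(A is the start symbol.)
First, augment the grammar with A' → A
I₀ = CLOSURE({ [A' → . A] }):
  [A' → . A] has the dot before A: add [A → . + + )], [A → . P +]
  [A → . P +] has the dot before P: add [P → . - P], [P → . /], [P → . P /], [P → .], [P → . / A]
No further items can be added.

I₀ = { [A → . + + )], [A → . P +], [A' → . A], [P → . - P], [P → . / A], [P → . /], [P → . P /], [P → .] }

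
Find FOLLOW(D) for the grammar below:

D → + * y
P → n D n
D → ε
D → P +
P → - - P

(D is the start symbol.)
D is the start symbol, so $ ∈ FOLLOW(D).
In P → n D n: D is followed by n, add FIRST(n) \ {ε} = { 'n' }

Taking the union: FOLLOW(D) = { $, 'n' }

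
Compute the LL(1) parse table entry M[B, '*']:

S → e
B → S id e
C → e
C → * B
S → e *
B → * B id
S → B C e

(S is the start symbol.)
To find M[B, '*'], we find productions for B where '*' is in the predict set (PREDICT(N → α) = (FIRST(α) \ {ε}) ∪ (FOLLOW(N) if α ⇒* ε)).

Relevant sets:
  FIRST(S) = { '*', 'e' }

B → S id e: PREDICT = { '*', 'e' }
  '*' is in predict set, so this production goes in M[B, '*']
B → * B id: PREDICT = { '*' }
  '*' is in predict set, so this production goes in M[B, '*']

M[B, '*'] = B → S id e, B → * B id  (a multiply-defined cell — the grammar is not LL(1))

Answer: B → S id e, B → * B id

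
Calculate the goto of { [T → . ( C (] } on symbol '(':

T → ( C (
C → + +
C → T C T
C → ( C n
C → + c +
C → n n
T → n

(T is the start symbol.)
GOTO(I, '(') = CLOSURE({ [A → αX.β] : [A → α.Xβ] ∈ I, X = '(' })

Items with dot before '(', with the dot advanced:
  [T → . ( C (] → [T → ( . C (]
Closure of the advanced items:
  [T → ( . C (] has the dot before C: add [C → . + +], [C → . T C T], [C → . ( C n], [C → . + c +], [C → . n n]
  [C → . T C T] has the dot before T: add [T → . ( C (], [T → . n]

GOTO = { [C → . ( C n], [C → . + +], [C → . + c +], [C → . T C T], [C → . n n], [T → ( . C (], [T → . ( C (], [T → . n] }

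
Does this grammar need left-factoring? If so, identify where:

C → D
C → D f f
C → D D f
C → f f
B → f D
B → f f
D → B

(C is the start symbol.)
Left-factoring is needed when two productions for the same non-terminal
share a common prefix on the right-hand side.

Productions for C:
  C → D
  C → D f f
  C → D D f
  C → f f
Productions for B:
  B → f D
  B → f f

Found common prefix 'D' in productions for C
Found common prefix 'f' in productions for B

Answer: Yes, C has productions with common prefix 'D'; B has productions with common prefix 'f'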